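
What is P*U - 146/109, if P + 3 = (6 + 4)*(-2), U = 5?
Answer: -12681/109 ≈ -116.34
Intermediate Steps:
P = -23 (P = -3 + (6 + 4)*(-2) = -3 + 10*(-2) = -3 - 20 = -23)
P*U - 146/109 = -23*5 - 146/109 = -115 - 146*1/109 = -115 - 146/109 = -12681/109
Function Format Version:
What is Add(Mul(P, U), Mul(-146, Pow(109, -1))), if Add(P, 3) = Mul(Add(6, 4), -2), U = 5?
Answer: Rational(-12681, 109) ≈ -116.34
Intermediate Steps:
P = -23 (P = Add(-3, Mul(Add(6, 4), -2)) = Add(-3, Mul(10, -2)) = Add(-3, -20) = -23)
Add(Mul(P, U), Mul(-146, Pow(109, -1))) = Add(Mul(-23, 5), Mul(-146, Pow(109, -1))) = Add(-115, Mul(-146, Rational(1, 109))) = Add(-115, Rational(-146, 109)) = Rational(-12681, 109)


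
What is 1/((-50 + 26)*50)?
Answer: -1/1200 ≈ -0.00083333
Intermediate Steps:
1/((-50 + 26)*50) = 1/(-24*50) = 1/(-1200) = -1/1200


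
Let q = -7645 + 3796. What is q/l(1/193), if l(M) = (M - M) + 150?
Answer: -1283/50 ≈ -25.660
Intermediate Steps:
l(M) = 150 (l(M) = 0 + 150 = 150)
q = -3849
q/l(1/193) = -3849/150 = -3849*1/150 = -1283/50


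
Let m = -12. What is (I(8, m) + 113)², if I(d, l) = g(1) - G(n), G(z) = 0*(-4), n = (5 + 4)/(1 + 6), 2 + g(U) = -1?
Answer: 12100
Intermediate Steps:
g(U) = -3 (g(U) = -2 - 1 = -3)
n = 9/7 ≈ 1.2857
G(z) = 0
I(d, l) = -3 (I(d, l) = -3 - 1*0 = -3 + 0 = -3)
(I(8, m) + 113)² = (-3 + 113)² = 110² = 12100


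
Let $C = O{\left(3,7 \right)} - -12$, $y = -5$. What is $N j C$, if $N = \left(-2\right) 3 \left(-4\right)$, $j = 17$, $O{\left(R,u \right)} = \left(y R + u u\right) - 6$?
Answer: $16320$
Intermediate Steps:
$O{\left(R,u \right)} = -6 + u^{2} - 5 R$ ($O{\left(R,u \right)} = \left(- 5 R + u u\right) - 6 = \left(- 5 R + u^{2}\right) - 6 = \left(u^{2} - 5 R\right) - 6 = -6 + u^{2} - 5 R$)
$N = 24$ ($N = \left(-6\right) \left(-4\right) = 24$)
$C = 40$ ($C = \left(-6 + 7^{2} - 15\right) - -12 = \left(-6 + 49 - 15\right) + 12 = 28 + 12 = 40$)
$N j C = 24 \cdot 17 \cdot 40 = 408 \cdot 40 = 16320$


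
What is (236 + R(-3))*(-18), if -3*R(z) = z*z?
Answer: -4194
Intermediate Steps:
R(z) = -z²/3 (R(z) = -z*z/3 = -z²/3)
(236 + R(-3))*(-18) = (236 - ⅓*(-3)²)*(-18) = (236 - ⅓*9)*(-18) = (236 - 3)*(-18) = 233*(-18) = -4194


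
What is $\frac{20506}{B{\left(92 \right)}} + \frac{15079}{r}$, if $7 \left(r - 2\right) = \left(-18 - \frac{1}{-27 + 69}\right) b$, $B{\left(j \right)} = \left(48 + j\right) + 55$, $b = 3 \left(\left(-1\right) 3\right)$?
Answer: $\frac{338747992}{481065} \approx 704.16$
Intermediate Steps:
$b = -9$ ($b = 3 \left(-3\right) = -9$)
$B{\left(j \right)} = 103 + j$
$r = \frac{2467}{98}$ ($r = 2 + \frac{\left(-18 - \frac{1}{-27 + 69}\right) \left(-9\right)}{7} = 2 + \frac{\left(-18 - \frac{1}{42}\right) \left(-9\right)}{7} = 2 + \frac{\left(- \frac{757}{42}\right) \left(-9\right)}{7} = 2 + \frac{1}{7} \cdot \frac{2271}{14} = 2 + \frac{2271}{98} = \frac{2467}{98} \approx 25.173$)
$\frac{20506}{B{\left(92 \right)}} + \frac{15079}{r} = \frac{20506}{103 + 92} + \frac{15079}{\frac{2467}{98}} = \frac{20506}{195} + 15079 \cdot \frac{98}{2467} = 20506 \cdot \frac{1}{195} + \frac{1477742}{2467} = \frac{20506}{195} + \frac{1477742}{2467} = \frac{338747992}{481065}$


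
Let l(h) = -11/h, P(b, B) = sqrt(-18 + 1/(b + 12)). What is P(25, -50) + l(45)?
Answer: -11/45 + I*sqrt(24605)/37 ≈ -0.24444 + 4.2395*I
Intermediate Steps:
P(b, B) = sqrt(-18 + 1/(12 + b))
P(25, -50) + l(45) = sqrt((-215 - 18*25)/(12 + 25)) - 11/45 = sqrt((-215 - 450)/37) - 11*1/45 = sqrt((1/37)*(-665)) - 11/45 = sqrt(-665/37) - 11/45 = I*sqrt(24605)/37 - 11/45 = -11/45 + I*sqrt(24605)/37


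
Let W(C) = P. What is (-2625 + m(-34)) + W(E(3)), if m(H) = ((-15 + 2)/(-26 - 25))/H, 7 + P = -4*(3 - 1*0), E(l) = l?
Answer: -4584709/1734 ≈ -2644.0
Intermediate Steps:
P = -19 (P = -7 - 4*(3 - 1*0) = -7 - 4*(3 + 0) = -7 - 4*3 = -7 - 12 = -19)
m(H) = 13/(51*H) (m(H) = (-13/(-51))/H = (-13*(-1/51))/H = 13/(51*H))
W(C) = -19
(-2625 + m(-34)) + W(E(3)) = (-2625 + (13/51)/(-34)) - 19 = (-2625 + (13/51)*(-1/34)) - 19 = (-2625 - 13/1734) - 19 = -4551763/1734 - 19 = -4584709/1734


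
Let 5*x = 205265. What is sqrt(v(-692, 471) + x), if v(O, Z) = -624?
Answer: sqrt(40429) ≈ 201.07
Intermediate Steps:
x = 41053 (x = (1/5)*205265 = 41053)
sqrt(v(-692, 471) + x) = sqrt(-624 + 41053) = sqrt(40429)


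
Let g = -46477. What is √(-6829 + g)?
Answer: I*√53306 ≈ 230.88*I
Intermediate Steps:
√(-6829 + g) = √(-6829 - 46477) = √(-53306) = I*√53306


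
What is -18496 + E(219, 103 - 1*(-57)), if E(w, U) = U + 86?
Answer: -18250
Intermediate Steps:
E(w, U) = 86 + U
-18496 + E(219, 103 - 1*(-57)) = -18496 + (86 + (103 - 1*(-57))) = -18496 + (86 + (103 + 57)) = -18496 + (86 + 160) = -18496 + 246 = -18250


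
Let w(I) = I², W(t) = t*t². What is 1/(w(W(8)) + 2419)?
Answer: 1/264563 ≈ 3.7798e-6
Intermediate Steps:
W(t) = t³
1/(w(W(8)) + 2419) = 1/((8³)² + 2419) = 1/(512² + 2419) = 1/(262144 + 2419) = 1/264563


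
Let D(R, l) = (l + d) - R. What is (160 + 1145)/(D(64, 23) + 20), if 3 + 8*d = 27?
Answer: -145/2 ≈ -72.500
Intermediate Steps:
d = 3 (d = -3/8 + (⅛)*27 = -3/8 + 27/8 = 3)
D(R, l) = 3 + l - R (D(R, l) = (l + 3) - R = (3 + l) - R = 3 + l - R)
(160 + 1145)/(D(64, 23) + 20) = (160 + 1145)/((3 + 23 - 1*64) + 20) = 1305/((3 + 23 - 64) + 20) = 1305/(-38 + 20) = 1305/(-18) = 1305*(-1/18) = -145/2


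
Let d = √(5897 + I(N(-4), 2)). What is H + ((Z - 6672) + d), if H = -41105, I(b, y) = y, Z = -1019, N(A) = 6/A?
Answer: -48796 + √5899 ≈ -48719.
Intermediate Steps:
d = √5899 (d = √(5897 + 2) = √5899 ≈ 76.805)
H + ((Z - 6672) + d) = -41105 + ((-1019 - 6672) + √5899) = -41105 + (-7691 + √5899) = -48796 + √5899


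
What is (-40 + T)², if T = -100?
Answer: 19600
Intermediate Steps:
(-40 + T)² = (-40 - 100)² = (-140)² = 19600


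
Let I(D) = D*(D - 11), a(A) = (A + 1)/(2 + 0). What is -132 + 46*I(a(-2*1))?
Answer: 265/2 ≈ 132.50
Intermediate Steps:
a(A) = ½ + A/2 (a(A) = (1 + A)/2 = (1 + A)*(½) = ½ + A/2)
I(D) = D*(-11 + D)
-132 + 46*I(a(-2*1)) = -132 + 46*((½ + (-2*1)/2)*(-11 + (½ + (-2*1)/2))) = -132 + 46*((½ + (½)*(-2))*(-11 + (½ + (½)*(-2)))) = -132 + 46*((½ - 1)*(-11 + (½ - 1))) = -132 + 46*(-(-11 - ½)/2) = -132 + 46*(-½*(-23/2)) = -132 + 46*(23/4) = -132 + 529/2 = 265/2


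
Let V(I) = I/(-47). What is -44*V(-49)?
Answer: -2156/47 ≈ -45.872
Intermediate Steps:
V(I) = -I/47 (V(I) = I*(-1/47) = -I/47)
-44*V(-49) = -(-44)*(-49)/47 = -44*49/47 = -2156/47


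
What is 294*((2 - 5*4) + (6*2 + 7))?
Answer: 294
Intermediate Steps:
294*((2 - 5*4) + (6*2 + 7)) = 294*((2 - 20) + (12 + 7)) = 294*(-18 + 19) = 294*1 = 294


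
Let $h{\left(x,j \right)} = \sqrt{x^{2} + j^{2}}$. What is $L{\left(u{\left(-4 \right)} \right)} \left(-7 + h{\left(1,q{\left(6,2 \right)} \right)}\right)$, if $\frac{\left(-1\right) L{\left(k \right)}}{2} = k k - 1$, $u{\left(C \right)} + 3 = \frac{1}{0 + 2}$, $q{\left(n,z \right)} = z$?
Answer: $\frac{147}{2} - \frac{21 \sqrt{5}}{2} \approx 50.021$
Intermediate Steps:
$u{\left(C \right)} = - \frac{5}{2}$ ($u{\left(C \right)} = -3 + \frac{1}{0 + 2} = -3 + \frac{1}{2} = - \frac{5}{2}$)
$L{\left(k \right)} = 2 - 2 k^{2}$ ($L{\left(k \right)} = - 2 \left(k k - 1\right) = - 2 \left(k^{2} - 1\right) = - 2 \left(-1 + k^{2}\right) = 2 - 2 k^{2}$)
$h{\left(x,j \right)} = \sqrt{j^{2} + x^{2}}$
$L{\left(u{\left(-4 \right)} \right)} \left(-7 + h{\left(1,q{\left(6,2 \right)} \right)}\right) = \left(2 - 2 \left(- \frac{5}{2}\right)^{2}\right) \left(-7 + \sqrt{2^{2} + 1^{2}}\right) = \left(2 - \frac{25}{2}\right) \left(-7 + \sqrt{4 + 1}\right) = \left(2 - \frac{25}{2}\right) \left(-7 + \sqrt{5}\right) = - \frac{21 \left(-7 + \sqrt{5}\right)}{2} = \frac{147}{2} - \frac{21 \sqrt{5}}{2}$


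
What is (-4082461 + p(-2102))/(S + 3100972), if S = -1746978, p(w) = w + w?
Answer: -4086665/1353994 ≈ -3.0182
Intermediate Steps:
p(w) = 2*w
(-4082461 + p(-2102))/(S + 3100972) = (-4082461 + 2*(-2102))/(-1746978 + 3100972) = (-4082461 - 4204)/1353994 = -4086665*1/1353994 = -4086665/1353994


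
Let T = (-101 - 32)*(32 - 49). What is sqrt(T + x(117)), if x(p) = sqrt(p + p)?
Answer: sqrt(2261 + 3*sqrt(26)) ≈ 47.711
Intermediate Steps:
x(p) = sqrt(2)*sqrt(p) (x(p) = sqrt(2*p) = sqrt(2)*sqrt(p))
T = 2261 (T = -133*(-17) = 2261)
sqrt(T + x(117)) = sqrt(2261 + sqrt(2)*sqrt(117)) = sqrt(2261 + sqrt(2)*(3*sqrt(13))) = sqrt(2261 + 3*sqrt(26))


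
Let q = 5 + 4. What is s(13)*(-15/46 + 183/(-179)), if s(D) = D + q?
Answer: -122133/4117 ≈ -29.666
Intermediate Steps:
q = 9
s(D) = 9 + D (s(D) = D + 9 = 9 + D)
s(13)*(-15/46 + 183/(-179)) = (9 + 13)*(-15/46 + 183/(-179)) = 22*(-15*1/46 + 183*(-1/179)) = 22*(-15/46 - 183/179) = 22*(-11103/8234) = -122133/4117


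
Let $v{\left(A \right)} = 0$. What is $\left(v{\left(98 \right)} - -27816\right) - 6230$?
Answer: $21586$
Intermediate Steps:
$\left(v{\left(98 \right)} - -27816\right) - 6230 = \left(0 - -27816\right) - 6230 = \left(0 + 27816\right) - 6230 = 27816 - 6230 = 21586$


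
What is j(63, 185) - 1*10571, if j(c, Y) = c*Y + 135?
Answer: 1219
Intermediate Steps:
j(c, Y) = 135 + Y*c (j(c, Y) = Y*c + 135 = 135 + Y*c)
j(63, 185) - 1*10571 = (135 + 185*63) - 1*10571 = (135 + 11655) - 10571 = 11790 - 10571 = 1219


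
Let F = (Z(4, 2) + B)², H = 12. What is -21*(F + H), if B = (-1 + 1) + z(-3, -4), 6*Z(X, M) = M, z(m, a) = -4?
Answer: -1603/3 ≈ -534.33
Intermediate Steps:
Z(X, M) = M/6
B = -4 (B = (-1 + 1) - 4 = 0 - 4 = -4)
F = 121/9 (F = ((⅙)*2 - 4)² = (⅓ - 4)² = (-11/3)² = 121/9 ≈ 13.444)
-21*(F + H) = -21*(121/9 + 12) = -21*229/9 = -1603/3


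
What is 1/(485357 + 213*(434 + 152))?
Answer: 1/610175 ≈ 1.6389e-6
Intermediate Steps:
1/(485357 + 213*(434 + 152)) = 1/(485357 + 213*586) = 1/(485357 + 124818) = 1/610175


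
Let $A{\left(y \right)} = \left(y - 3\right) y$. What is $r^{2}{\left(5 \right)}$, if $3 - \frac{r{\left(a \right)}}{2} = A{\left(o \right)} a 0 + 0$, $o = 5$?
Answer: $36$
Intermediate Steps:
$A{\left(y \right)} = y \left(-3 + y\right)$ ($A{\left(y \right)} = \left(-3 + y\right) y = y \left(-3 + y\right)$)
$r{\left(a \right)} = 6$ ($r{\left(a \right)} = 6 - 2 \left(5 \left(-3 + 5\right) a 0 + 0\right) = 6 - 2 \left(5 \cdot 2 \cdot 0 + 0\right) = 6 - 2 \left(10 \cdot 0 + 0\right) = 6 - 2 \left(0 + 0\right) = 6 - 0 = 6 + 0 = 6$)
$r^{2}{\left(5 \right)} = 6^{2} = 36$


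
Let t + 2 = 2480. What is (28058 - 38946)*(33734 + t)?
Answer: -394276256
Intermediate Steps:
t = 2478 (t = -2 + 2480 = 2478)
(28058 - 38946)*(33734 + t) = (28058 - 38946)*(33734 + 2478) = -10888*36212 = -394276256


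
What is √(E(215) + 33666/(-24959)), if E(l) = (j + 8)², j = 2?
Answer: √61454898406/24959 ≈ 9.9323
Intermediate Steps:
E(l) = 100 (E(l) = (2 + 8)² = 10² = 100)
√(E(215) + 33666/(-24959)) = √(100 + 33666/(-24959)) = √(100 + 33666*(-1/24959)) = √(100 - 33666/24959) = √(2462234/24959) = √61454898406/24959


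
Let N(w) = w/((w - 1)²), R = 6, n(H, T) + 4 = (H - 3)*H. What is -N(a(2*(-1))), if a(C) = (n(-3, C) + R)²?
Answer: -400/159201 ≈ -0.0025125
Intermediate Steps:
n(H, T) = -4 + H*(-3 + H) (n(H, T) = -4 + (H - 3)*H = -4 + (-3 + H)*H = -4 + H*(-3 + H))
a(C) = 400 (a(C) = ((-4 + (-3)² - 3*(-3)) + 6)² = ((-4 + 9 + 9) + 6)² = (14 + 6)² = 20² = 400)
N(w) = w/(-1 + w)² (N(w) = w/((-1 + w)²) = w/(-1 + w)²)
-N(a(2*(-1))) = -400/(-1 + 400)² = -400/399² = -400/159201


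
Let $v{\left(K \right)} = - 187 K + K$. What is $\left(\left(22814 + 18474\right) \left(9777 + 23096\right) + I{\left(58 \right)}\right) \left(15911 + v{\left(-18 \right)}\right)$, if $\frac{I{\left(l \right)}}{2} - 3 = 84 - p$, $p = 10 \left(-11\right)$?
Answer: $26139486093862$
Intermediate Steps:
$p = -110$
$I{\left(l \right)} = 394$ ($I{\left(l \right)} = 6 + 2 \left(84 - -110\right) = 6 + 2 \left(84 + 110\right) = 6 + 2 \cdot 194 = 6 + 388 = 394$)
$v{\left(K \right)} = - 186 K$
$\left(\left(22814 + 18474\right) \left(9777 + 23096\right) + I{\left(58 \right)}\right) \left(15911 + v{\left(-18 \right)}\right) = \left(\left(22814 + 18474\right) \left(9777 + 23096\right) + 394\right) \left(15911 - -3348\right) = \left(41288 \cdot 32873 + 394\right) \left(15911 + 3348\right) = \left(1357260424 + 394\right) 19259 = 1357260818 \cdot 19259 = 26139486093862$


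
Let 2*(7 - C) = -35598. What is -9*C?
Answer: -160254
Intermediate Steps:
C = 17806 (C = 7 - 1/2*(-35598) = 7 + 17799 = 17806)
-9*C = -9*17806 = -160254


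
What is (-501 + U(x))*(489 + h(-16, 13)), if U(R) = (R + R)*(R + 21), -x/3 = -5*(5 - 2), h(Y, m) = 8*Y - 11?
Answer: 1903650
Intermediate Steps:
h(Y, m) = -11 + 8*Y
x = 45 (x = -(-15)*(5 - 2) = -(-15)*3 = -3*(-15) = 45)
U(R) = 2*R*(21 + R) (U(R) = (2*R)*(21 + R) = 2*R*(21 + R))
(-501 + U(x))*(489 + h(-16, 13)) = (-501 + 2*45*(21 + 45))*(489 + (-11 + 8*(-16))) = (-501 + 2*45*66)*(489 + (-11 - 128)) = (-501 + 5940)*(489 - 139) = 5439*350 = 1903650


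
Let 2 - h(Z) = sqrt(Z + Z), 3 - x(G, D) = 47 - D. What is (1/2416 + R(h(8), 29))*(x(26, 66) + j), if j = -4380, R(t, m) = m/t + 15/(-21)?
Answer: 560650163/8456 ≈ 66302.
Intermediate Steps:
x(G, D) = -44 + D (x(G, D) = 3 - (47 - D) = 3 + (-47 + D) = -44 + D)
h(Z) = 2 - sqrt(2)*sqrt(Z) (h(Z) = 2 - sqrt(Z + Z) = 2 - sqrt(2*Z) = 2 - sqrt(2)*sqrt(Z))
R(t, m) = -5/7 + m/t (R(t, m) = m/t + 15*(-1/21) = m/t - 5/7 = -5/7 + m/t)
(1/2416 + R(h(8), 29))*(x(26, 66) + j) = (1/2416 + (-5/7 + 29/(2 - sqrt(2)*sqrt(8))))*((-44 + 66) - 4380) = (1/2416 + (-5/7 + 29/(2 - sqrt(2)*2*sqrt(2))))*(22 - 4380) = (1/2416 + (-5/7 + 29/(2 - 4)))*(-4358) = (1/2416 + (-5/7 + 29/(-2)))*(-4358) = (1/2416 + (-5/7 + 29*(-1/2)))*(-4358) = (1/2416 + (-5/7 - 29/2))*(-4358) = (1/2416 - 213/14)*(-4358) = -257297/16912*(-4358) = 560650163/8456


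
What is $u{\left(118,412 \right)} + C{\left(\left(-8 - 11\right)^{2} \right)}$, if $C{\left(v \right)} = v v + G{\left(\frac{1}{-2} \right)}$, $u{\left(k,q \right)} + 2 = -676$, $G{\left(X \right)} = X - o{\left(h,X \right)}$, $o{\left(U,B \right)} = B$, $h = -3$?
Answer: $129643$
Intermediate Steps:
$G{\left(X \right)} = 0$ ($G{\left(X \right)} = X - X = 0$)
$u{\left(k,q \right)} = -678$ ($u{\left(k,q \right)} = -2 - 676 = -678$)
$C{\left(v \right)} = v^{2}$ ($C{\left(v \right)} = v v + 0 = v^{2} + 0 = v^{2}$)
$u{\left(118,412 \right)} + C{\left(\left(-8 - 11\right)^{2} \right)} = -678 + \left(\left(-8 - 11\right)^{2}\right)^{2} = -678 + \left(\left(-19\right)^{2}\right)^{2} = -678 + 361^{2} = -678 + 130321 = 129643$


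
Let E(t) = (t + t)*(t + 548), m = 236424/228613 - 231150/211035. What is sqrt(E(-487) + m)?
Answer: 2*I*sqrt(1269907774608878426406)/292396027 ≈ 243.75*I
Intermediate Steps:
m = -17879734/292396027 (m = 236424*(1/228613) - 231150*1/211035 = 236424/228613 - 15410/14069 = -17879734/292396027 ≈ -0.061149)
E(t) = 2*t*(548 + t) (E(t) = (2*t)*(548 + t) = 2*t*(548 + t))
sqrt(E(-487) + m) = sqrt(2*(-487)*(548 - 487) - 17879734/292396027) = sqrt(2*(-487)*61 - 17879734/292396027) = sqrt(-59414 - 17879734/292396027) = sqrt(-17372435427912/292396027) = 2*I*sqrt(1269907774608878426406)/292396027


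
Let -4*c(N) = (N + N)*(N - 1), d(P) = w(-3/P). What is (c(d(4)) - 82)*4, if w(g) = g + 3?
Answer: -2669/8 ≈ -333.63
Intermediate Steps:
w(g) = 3 + g
d(P) = 3 - 3/P
c(N) = -N*(-1 + N)/2 (c(N) = -(N + N)*(N - 1)/4 = -2*N*(-1 + N)/4 = -N*(-1 + N)/2)
(c(d(4)) - 82)*4 = ((3 - 3/4)*(1 - (3 - 3/4))/2 - 82)*4 = ((3 - 3*¼)*(1 - (3 - 3*¼))/2 - 82)*4 = ((3 - ¾)*(1 - (3 - ¾))/2 - 82)*4 = ((½)*(9/4)*(1 - 1*9/4) - 82)*4 = ((½)*(9/4)*(1 - 9/4) - 82)*4 = ((½)*(9/4)*(-5/4) - 82)*4 = (-45/32 - 82)*4 = -2669/32*4 = -2669/8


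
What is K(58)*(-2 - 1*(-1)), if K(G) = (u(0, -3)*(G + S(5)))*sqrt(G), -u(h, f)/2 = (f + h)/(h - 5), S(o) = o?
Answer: 378*sqrt(58)/5 ≈ 575.75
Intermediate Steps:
u(h, f) = -2*(f + h)/(-5 + h) (u(h, f) = -2*(f + h)/(h - 5) = -2*(f + h)/(-5 + h))
K(G) = sqrt(G)*(-6 - 6*G/5) (K(G) = ((2*(-1*(-3) - 1*0)/(-5 + 0))*(G + 5))*sqrt(G) = ((2*(3 + 0)/(-5))*(5 + G))*sqrt(G) = ((2*(-1/5)*3)*(5 + G))*sqrt(G) = (-6*(5 + G)/5)*sqrt(G) = (-6 - 6*G/5)*sqrt(G) = sqrt(G)*(-6 - 6*G/5))
K(58)*(-2 - 1*(-1)) = (6*sqrt(58)*(-5 - 1*58)/5)*(-2 - 1*(-1)) = (6*sqrt(58)*(-5 - 58)/5)*(-2 + 1) = ((6/5)*sqrt(58)*(-63))*(-1) = -378*sqrt(58)/5*(-1) = 378*sqrt(58)/5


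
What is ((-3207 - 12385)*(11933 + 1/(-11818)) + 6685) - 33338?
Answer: -1099582101205/5909 ≈ -1.8609e+8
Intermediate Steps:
((-3207 - 12385)*(11933 + 1/(-11818)) + 6685) - 33338 = (-15592*(11933 - 1/11818) + 6685) - 33338 = (-15592*141024193/11818 + 6685) - 33338 = (-1099424608628/5909 + 6685) - 33338 = -1099385106963/5909 - 33338 = -1099582101205/5909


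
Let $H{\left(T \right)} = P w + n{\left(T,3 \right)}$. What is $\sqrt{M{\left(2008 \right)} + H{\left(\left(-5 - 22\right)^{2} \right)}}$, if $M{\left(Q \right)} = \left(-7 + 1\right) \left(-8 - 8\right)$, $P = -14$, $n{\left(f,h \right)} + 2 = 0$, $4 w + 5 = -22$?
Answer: $\frac{\sqrt{754}}{2} \approx 13.73$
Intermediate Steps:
$w = - \frac{27}{4}$ ($w = - \frac{5}{4} + \frac{1}{4} \left(-22\right) = - \frac{5}{4} - \frac{11}{2} = - \frac{27}{4} \approx -6.75$)
$n{\left(f,h \right)} = -2$ ($n{\left(f,h \right)} = -2 + 0 = -2$)
$H{\left(T \right)} = \frac{185}{2}$ ($H{\left(T \right)} = \left(-14\right) \left(- \frac{27}{4}\right) - 2 = \frac{189}{2} - 2 = \frac{185}{2}$)
$M{\left(Q \right)} = 96$ ($M{\left(Q \right)} = \left(-6\right) \left(-16\right) = 96$)
$\sqrt{M{\left(2008 \right)} + H{\left(\left(-5 - 22\right)^{2} \right)}} = \sqrt{96 + \frac{185}{2}} = \sqrt{\frac{377}{2}} = \frac{\sqrt{754}}{2}$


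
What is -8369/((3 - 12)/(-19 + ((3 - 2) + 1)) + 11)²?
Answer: -2418641/38416 ≈ -62.959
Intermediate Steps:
-8369/((3 - 12)/(-19 + ((3 - 2) + 1)) + 11)² = -8369/(-9/(-19 + (1 + 1)) + 11)² = -8369/(-9/(-19 + 2) + 11)² = -8369/(-9/(-17) + 11)² = -8369/(-9*(-1/17) + 11)² = -8369/(9/17 + 11)² = -8369/((196/17)²) = -8369/38416/289 = -8369*289/38416 = -2418641/38416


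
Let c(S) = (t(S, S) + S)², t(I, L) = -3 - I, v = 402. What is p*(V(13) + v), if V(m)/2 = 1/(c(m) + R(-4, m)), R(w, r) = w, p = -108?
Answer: -217296/5 ≈ -43459.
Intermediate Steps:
c(S) = 9 (c(S) = ((-3 - S) + S)² = (-3)² = 9)
V(m) = ⅖ (V(m) = 2/(9 - 4) = 2/5 = 2*(⅕) = ⅖)
p*(V(13) + v) = -108*(⅖ + 402) = -108*2012/5 = -217296/5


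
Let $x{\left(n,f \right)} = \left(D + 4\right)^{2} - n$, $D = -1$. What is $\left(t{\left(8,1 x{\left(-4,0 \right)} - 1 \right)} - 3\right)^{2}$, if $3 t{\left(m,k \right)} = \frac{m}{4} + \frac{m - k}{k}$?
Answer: $\frac{484}{81} \approx 5.9753$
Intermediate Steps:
$x{\left(n,f \right)} = 9 - n$ ($x{\left(n,f \right)} = \left(-1 + 4\right)^{2} - n = 3^{2} - n = 9 - n$)
$t{\left(m,k \right)} = \frac{m}{12} + \frac{m - k}{3 k}$ ($t{\left(m,k \right)} = \frac{\frac{m}{4} + \frac{m - k}{k}}{3} = \frac{m}{12} + \frac{m - k}{3 k}$)
$\left(t{\left(8,1 x{\left(-4,0 \right)} - 1 \right)} - 3\right)^{2} = \left(\frac{4 \cdot 8 + \left(1 \left(9 - -4\right) - 1\right) \left(-4 + 8\right)}{12 \left(1 \left(9 - -4\right) - 1\right)} - 3\right)^{2} = \left(\frac{32 + \left(1 \left(9 + 4\right) - 1\right) 4}{12 \left(1 \left(9 + 4\right) - 1\right)} - 3\right)^{2} = \left(\frac{32 + \left(1 \cdot 13 - 1\right) 4}{12 \left(1 \cdot 13 - 1\right)} - 3\right)^{2} = \left(\frac{32 + \left(13 - 1\right) 4}{12 \left(13 - 1\right)} - 3\right)^{2} = \left(\frac{32 + 12 \cdot 4}{12 \cdot 12} - 3\right)^{2} = \left(\frac{1}{12} \cdot \frac{1}{12} \left(32 + 48\right) - 3\right)^{2} = \left(\frac{1}{12} \cdot \frac{1}{12} \cdot 80 - 3\right)^{2} = \left(\frac{5}{9} - 3\right)^{2} = \left(- \frac{22}{9}\right)^{2} = \frac{484}{81}$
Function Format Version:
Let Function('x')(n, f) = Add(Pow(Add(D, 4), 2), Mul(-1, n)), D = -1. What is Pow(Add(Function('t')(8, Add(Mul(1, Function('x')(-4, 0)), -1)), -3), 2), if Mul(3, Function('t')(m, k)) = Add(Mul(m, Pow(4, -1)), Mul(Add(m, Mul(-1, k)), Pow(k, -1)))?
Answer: Rational(484, 81) ≈ 5.9753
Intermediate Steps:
Function('x')(n, f) = Add(9, Mul(-1, n)) (Function('x')(n, f) = Add(Pow(Add(-1, 4), 2), Mul(-1, n)) = Add(Pow(3, 2), Mul(-1, n)) = Add(9, Mul(-1, n)))
Function('t')(m, k) = Add(Mul(Rational(1, 12), m), Mul(Rational(1, 3), Pow(k, -1), Add(m, Mul(-1, k)))) (Function('t')(m, k) = Mul(Rational(1, 3), Add(Mul(m, Pow(4, -1)), Mul(Add(m, Mul(-1, k)), Pow(k, -1)))) = Mul(Rational(1, 3), Add(Mul(m, Rational(1, 4)), Mul(Pow(k, -1), Add(m, Mul(-1, k))))) = Mul(Rational(1, 3), Add(Mul(Rational(1, 4), m), Mul(Pow(k, -1), Add(m, Mul(-1, k))))) = Add(Mul(Rational(1, 12), m), Mul(Rational(1, 3), Pow(k, -1), Add(m, Mul(-1, k)))))
Pow(Add(Function('t')(8, Add(Mul(1, Function('x')(-4, 0)), -1)), -3), 2) = Pow(Add(Mul(Rational(1, 12), Pow(Add(Mul(1, Add(9, Mul(-1, -4))), -1), -1), Add(Mul(4, 8), Mul(Add(Mul(1, Add(9, Mul(-1, -4))), -1), Add(-4, 8)))), -3), 2) = Pow(Add(Mul(Rational(1, 12), Pow(Add(Mul(1, Add(9, 4)), -1), -1), Add(32, Mul(Add(Mul(1, Add(9, 4)), -1), 4))), -3), 2) = Pow(Add(Mul(Rational(1, 12), Pow(Add(Mul(1, 13), -1), -1), Add(32, Mul(Add(Mul(1, 13), -1), 4))), -3), 2) = Pow(Add(Mul(Rational(1, 12), Pow(Add(13, -1), -1), Add(32, Mul(Add(13, -1), 4))), -3), 2) = Pow(Add(Mul(Rational(1, 12), Pow(12, -1), Add(32, Mul(12, 4))), -3), 2) = Pow(Add(Mul(Rational(1, 12), Rational(1, 12), Add(32, 48)), -3), 2) = Pow(Add(Mul(Rational(1, 12), Rational(1, 12), 80), -3), 2) = Pow(Add(Rational(5, 9), -3), 2) = Pow(Rational(-22, 9), 2) = Rational(484, 81)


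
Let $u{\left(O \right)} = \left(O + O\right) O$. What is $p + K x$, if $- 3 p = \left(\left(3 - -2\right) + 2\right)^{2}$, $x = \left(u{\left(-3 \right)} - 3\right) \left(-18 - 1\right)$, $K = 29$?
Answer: $- \frac{24844}{3} \approx -8281.3$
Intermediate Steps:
$u{\left(O \right)} = 2 O^{2}$ ($u{\left(O \right)} = 2 O O = 2 O^{2}$)
$x = -285$ ($x = \left(2 \left(-3\right)^{2} - 3\right) \left(-18 - 1\right) = \left(2 \cdot 9 - 3\right) \left(-19\right) = \left(18 - 3\right) \left(-19\right) = 15 \left(-19\right) = -285$)
$p = - \frac{49}{3}$ ($p = - \frac{\left(\left(3 - -2\right) + 2\right)^{2}}{3} = - \frac{\left(\left(3 + 2\right) + 2\right)^{2}}{3} = - \frac{\left(5 + 2\right)^{2}}{3} = - \frac{7^{2}}{3} = \left(- \frac{1}{3}\right) 49 = - \frac{49}{3} \approx -16.333$)
$p + K x = - \frac{49}{3} + 29 \left(-285\right) = - \frac{49}{3} - 8265 = - \frac{24844}{3}$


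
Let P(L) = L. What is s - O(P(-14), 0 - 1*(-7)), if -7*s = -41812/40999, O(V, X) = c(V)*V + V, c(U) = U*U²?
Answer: -11021063374/286993 ≈ -38402.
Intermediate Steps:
c(U) = U³
O(V, X) = V + V⁴ (O(V, X) = V³*V + V = V⁴ + V = V + V⁴)
s = 41812/286993 (s = -(-41812)/(7*40999) = -⅐*(-41812/40999) = 41812/286993 ≈ 0.14569)
s - O(P(-14), 0 - 1*(-7)) = 41812/286993 - (-14 + (-14)⁴) = 41812/286993 - (-14 + 38416) = 41812/286993 - 1*38402 = 41812/286993 - 38402 = -11021063374/286993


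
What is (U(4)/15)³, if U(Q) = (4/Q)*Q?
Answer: 64/3375 ≈ 0.018963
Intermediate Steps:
U(Q) = 4
(U(4)/15)³ = (4/15)³ = 64/3375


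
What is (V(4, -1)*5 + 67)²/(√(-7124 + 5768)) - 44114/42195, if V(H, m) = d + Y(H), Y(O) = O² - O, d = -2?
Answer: -44114/42195 - 4563*I*√339/226 ≈ -1.0455 - 371.74*I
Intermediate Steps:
V(H, m) = -2 + H*(-1 + H)
(V(4, -1)*5 + 67)²/(√(-7124 + 5768)) - 44114/42195 = ((-2 + 4*(-1 + 4))*5 + 67)²/(√(-7124 + 5768)) - 44114/42195 = ((-2 + 4*3)*5 + 67)²/(√(-1356)) - 44114*1/42195 = ((-2 + 12)*5 + 67)²/((2*I*√339)) - 44114/42195 = (10*5 + 67)²*(-I*√339/678) - 44114/42195 = (50 + 67)²*(-I*√339/678) - 44114/42195 = 117²*(-I*√339/678) - 44114/42195 = 13689*(-I*√339/678) - 44114/42195 = -4563*I*√339/226 - 44114/42195 = -44114/42195 - 4563*I*√339/226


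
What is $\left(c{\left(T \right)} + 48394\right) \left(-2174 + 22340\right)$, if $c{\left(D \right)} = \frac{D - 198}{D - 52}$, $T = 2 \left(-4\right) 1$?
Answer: $\frac{4879913203}{5} \approx 9.7598 \cdot 10^{8}$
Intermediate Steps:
$T = -8$ ($T = \left(-8\right) 1 = -8$)
$c{\left(D \right)} = \frac{-198 + D}{-52 + D}$
$\left(c{\left(T \right)} + 48394\right) \left(-2174 + 22340\right) = \left(\frac{-198 - 8}{-52 - 8} + 48394\right) \left(-2174 + 22340\right) = \left(\frac{1}{-60} \left(-206\right) + 48394\right) 20166 = \left(\left(- \frac{1}{60}\right) \left(-206\right) + 48394\right) 20166 = \left(\frac{103}{30} + 48394\right) 20166 = \frac{1451923}{30} \cdot 20166 = \frac{4879913203}{5}$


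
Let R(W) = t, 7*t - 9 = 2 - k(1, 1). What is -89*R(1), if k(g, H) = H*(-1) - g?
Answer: -1157/7 ≈ -165.29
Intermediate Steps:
k(g, H) = -H - g
t = 13/7 (t = 9/7 + (2 - (-1*1 - 1*1))/7 = 9/7 + (2 - (-1 - 1))/7 = 9/7 + (2 - 1*(-2))/7 = 9/7 + (2 + 2)/7 = 9/7 + (⅐)*4 = 9/7 + 4/7 = 13/7 ≈ 1.8571)
R(W) = 13/7
-89*R(1) = -89*13/7 = -1157/7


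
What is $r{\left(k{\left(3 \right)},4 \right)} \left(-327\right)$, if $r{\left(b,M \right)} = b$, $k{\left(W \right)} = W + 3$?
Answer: $-1962$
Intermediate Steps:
$k{\left(W \right)} = 3 + W$
$r{\left(k{\left(3 \right)},4 \right)} \left(-327\right) = \left(3 + 3\right) \left(-327\right) = 6 \left(-327\right) = -1962$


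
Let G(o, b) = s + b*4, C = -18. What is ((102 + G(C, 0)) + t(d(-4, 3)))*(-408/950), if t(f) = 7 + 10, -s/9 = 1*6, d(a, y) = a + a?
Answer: -2652/95 ≈ -27.916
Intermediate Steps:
d(a, y) = 2*a
s = -54 (s = -9*6 = -54)
G(o, b) = -54 + 4*b (G(o, b) = -54 + b*4 = -54 + 4*b)
t(f) = 17
((102 + G(C, 0)) + t(d(-4, 3)))*(-408/950) = ((102 + (-54 + 4*0)) + 17)*(-408/950) = ((102 + (-54 + 0)) + 17)*(-408*1/950) = ((102 - 54) + 17)*(-204/475) = (48 + 17)*(-204/475) = 65*(-204/475) = -2652/95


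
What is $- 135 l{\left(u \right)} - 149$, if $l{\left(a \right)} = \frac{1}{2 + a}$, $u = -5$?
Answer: $-104$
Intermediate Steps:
$- 135 l{\left(u \right)} - 149 = - \frac{135}{2 - 5} - 149 = - \frac{135}{-3} - 149 = \left(-135\right) \left(- \frac{1}{3}\right) - 149 = 45 - 149 = -104$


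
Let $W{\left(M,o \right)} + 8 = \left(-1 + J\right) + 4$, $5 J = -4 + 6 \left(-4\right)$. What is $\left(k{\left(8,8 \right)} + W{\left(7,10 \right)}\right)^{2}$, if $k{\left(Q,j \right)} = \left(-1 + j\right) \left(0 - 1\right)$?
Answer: $\frac{7744}{25} \approx 309.76$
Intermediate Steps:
$J = - \frac{28}{5}$ ($J = \frac{-4 + 6 \left(-4\right)}{5} = \frac{-4 - 24}{5} = \frac{1}{5} \left(-28\right) = - \frac{28}{5} \approx -5.6$)
$k{\left(Q,j \right)} = 1 - j$ ($k{\left(Q,j \right)} = \left(-1 + j\right) \left(-1\right) = 1 - j$)
$W{\left(M,o \right)} = - \frac{53}{5}$ ($W{\left(M,o \right)} = -8 + \left(\left(-1 - \frac{28}{5}\right) + 4\right) = -8 + \left(- \frac{33}{5} + 4\right) = -8 - \frac{13}{5} = - \frac{53}{5}$)
$\left(k{\left(8,8 \right)} + W{\left(7,10 \right)}\right)^{2} = \left(\left(1 - 8\right) - \frac{53}{5}\right)^{2} = \left(-7 - \frac{53}{5}\right)^{2} = \left(- \frac{88}{5}\right)^{2} = \frac{7744}{25}$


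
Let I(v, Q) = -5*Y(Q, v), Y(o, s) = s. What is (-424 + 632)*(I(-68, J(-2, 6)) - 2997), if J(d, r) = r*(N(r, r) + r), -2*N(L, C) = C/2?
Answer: -552656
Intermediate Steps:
N(L, C) = -C/4 (N(L, C) = -C/(2*2) = -C/4)
J(d, r) = 3*r²/4 (J(d, r) = r*(-r/4 + r) = r*(3*r/4) = 3*r²/4)
I(v, Q) = -5*v
(-424 + 632)*(I(-68, J(-2, 6)) - 2997) = (-424 + 632)*(-5*(-68) - 2997) = 208*(340 - 2997) = 208*(-2657) = -552656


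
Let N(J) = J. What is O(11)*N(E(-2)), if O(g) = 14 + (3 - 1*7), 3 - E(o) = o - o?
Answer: 30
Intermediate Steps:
E(o) = 3 (E(o) = 3 - (o - o) = 3 - 1*0 = 3 + 0 = 3)
O(g) = 10 (O(g) = 14 + (3 - 7) = 14 - 4 = 10)
O(11)*N(E(-2)) = 10*3 = 30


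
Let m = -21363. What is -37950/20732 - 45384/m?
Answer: 21695873/73816286 ≈ 0.29392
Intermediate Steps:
-37950/20732 - 45384/m = -37950/20732 - 45384/(-21363) = -37950*1/20732 - 45384*(-1/21363) = -18975/10366 + 15128/7121 = 21695873/73816286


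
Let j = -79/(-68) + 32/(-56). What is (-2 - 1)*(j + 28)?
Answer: -40827/476 ≈ -85.771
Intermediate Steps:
j = 281/476 (j = -79*(-1/68) + 32*(-1/56) = 79/68 - 4/7 = 281/476 ≈ 0.59034)
(-2 - 1)*(j + 28) = (-2 - 1)*(281/476 + 28) = -3*13609/476 = -40827/476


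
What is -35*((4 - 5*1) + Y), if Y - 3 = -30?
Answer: 980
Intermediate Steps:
Y = -27 (Y = 3 - 30 = -27)
-35*((4 - 5*1) + Y) = -35*((4 - 5*1) - 27) = -35*((4 - 5) - 27) = -35*(-1 - 27) = -35*(-28) = 980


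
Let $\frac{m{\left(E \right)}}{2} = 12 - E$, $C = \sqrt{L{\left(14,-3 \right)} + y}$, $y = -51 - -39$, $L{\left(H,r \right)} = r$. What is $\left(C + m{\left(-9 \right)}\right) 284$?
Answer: $11928 + 284 i \sqrt{15} \approx 11928.0 + 1099.9 i$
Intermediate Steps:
$y = -12$ ($y = -51 + 39 = -12$)
$C = i \sqrt{15}$ ($C = \sqrt{-3 - 12} = \sqrt{-15} = i \sqrt{15} \approx 3.873 i$)
$m{\left(E \right)} = 24 - 2 E$ ($m{\left(E \right)} = 2 \left(12 - E\right) = 24 - 2 E$)
$\left(C + m{\left(-9 \right)}\right) 284 = \left(i \sqrt{15} + \left(24 - -18\right)\right) 284 = \left(i \sqrt{15} + \left(24 + 18\right)\right) 284 = \left(i \sqrt{15} + 42\right) 284 = \left(42 + i \sqrt{15}\right) 284 = 11928 + 284 i \sqrt{15}$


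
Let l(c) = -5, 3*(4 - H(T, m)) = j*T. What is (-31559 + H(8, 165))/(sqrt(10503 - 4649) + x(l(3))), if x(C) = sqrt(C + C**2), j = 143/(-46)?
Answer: -2176723/(69*sqrt(5854) + 138*sqrt(5)) ≈ -389.54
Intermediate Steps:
j = -143/46 (j = 143*(-1/46) = -143/46 ≈ -3.1087)
H(T, m) = 4 + 143*T/138 (H(T, m) = 4 - (-143)*T/138 = 4 + 143*T/138)
(-31559 + H(8, 165))/(sqrt(10503 - 4649) + x(l(3))) = (-31559 + (4 + (143/138)*8))/(sqrt(10503 - 4649) + sqrt(-5*(1 - 5))) = (-31559 + (4 + 572/69))/(sqrt(5854) + sqrt(-5*(-4))) = (-31559 + 848/69)/(sqrt(5854) + sqrt(20)) = -2176723/(69*(sqrt(5854) + 2*sqrt(5)))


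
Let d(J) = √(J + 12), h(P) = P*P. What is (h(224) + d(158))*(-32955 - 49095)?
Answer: -4116940800 - 82050*√170 ≈ -4.1180e+9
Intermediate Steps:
h(P) = P²
d(J) = √(12 + J)
(h(224) + d(158))*(-32955 - 49095) = (224² + √(12 + 158))*(-32955 - 49095) = (50176 + √170)*(-82050) = -4116940800 - 82050*√170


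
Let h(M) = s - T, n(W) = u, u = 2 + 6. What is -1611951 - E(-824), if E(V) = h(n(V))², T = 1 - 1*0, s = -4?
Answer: -1611976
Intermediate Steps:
u = 8
n(W) = 8
T = 1 (T = 1 + 0 = 1)
h(M) = -5 (h(M) = -4 - 1*1 = -4 - 1 = -5)
E(V) = 25 (E(V) = (-5)² = 25)
-1611951 - E(-824) = -1611951 - 1*25 = -1611951 - 25 = -1611976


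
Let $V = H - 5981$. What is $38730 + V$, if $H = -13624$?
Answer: $19125$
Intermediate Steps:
$V = -19605$ ($V = -13624 - 5981 = -19605$)
$38730 + V = 38730 - 19605 = 19125$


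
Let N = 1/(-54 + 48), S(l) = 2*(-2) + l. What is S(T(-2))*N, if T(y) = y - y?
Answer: ⅔ ≈ 0.66667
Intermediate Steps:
T(y) = 0
S(l) = -4 + l
N = -⅙ (N = 1/(-6) = -⅙ ≈ -0.16667)
S(T(-2))*N = (-4 + 0)*(-⅙) = -4*(-⅙) = ⅔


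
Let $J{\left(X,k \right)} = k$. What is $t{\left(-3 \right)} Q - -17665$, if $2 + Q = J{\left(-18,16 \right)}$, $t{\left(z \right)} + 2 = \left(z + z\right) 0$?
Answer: $17637$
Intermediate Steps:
$t{\left(z \right)} = -2$ ($t{\left(z \right)} = -2 + \left(z + z\right) 0 = -2 + 2 z 0 = -2 + 0 = -2$)
$Q = 14$ ($Q = -2 + 16 = 14$)
$t{\left(-3 \right)} Q - -17665 = \left(-2\right) 14 - -17665 = -28 + 17665 = 17637$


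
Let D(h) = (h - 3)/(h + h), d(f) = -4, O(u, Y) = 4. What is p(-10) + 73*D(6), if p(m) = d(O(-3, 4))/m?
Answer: 373/20 ≈ 18.650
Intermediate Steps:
p(m) = -4/m
D(h) = (-3 + h)/(2*h) (D(h) = (-3 + h)/((2*h)) = (-3 + h)*(1/(2*h)) = (-3 + h)/(2*h))
p(-10) + 73*D(6) = -4/(-10) + 73*((½)*(-3 + 6)/6) = -4*(-⅒) + 73*((½)*(⅙)*3) = ⅖ + 73*(¼) = ⅖ + 73/4 = 373/20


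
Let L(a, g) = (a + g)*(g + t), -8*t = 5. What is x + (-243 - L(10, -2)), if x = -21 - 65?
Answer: -308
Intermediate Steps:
t = -5/8 (t = -⅛*5 = -5/8 ≈ -0.62500)
L(a, g) = (-5/8 + g)*(a + g) (L(a, g) = (a + g)*(g - 5/8) = (a + g)*(-5/8 + g) = (-5/8 + g)*(a + g))
x = -86
x + (-243 - L(10, -2)) = -86 + (-243 - ((-2)² - 5/8*10 - 5/8*(-2) + 10*(-2))) = -86 + (-243 - (4 - 25/4 + 5/4 - 20)) = -86 + (-243 - 1*(-21)) = -86 + (-243 + 21) = -86 - 222 = -308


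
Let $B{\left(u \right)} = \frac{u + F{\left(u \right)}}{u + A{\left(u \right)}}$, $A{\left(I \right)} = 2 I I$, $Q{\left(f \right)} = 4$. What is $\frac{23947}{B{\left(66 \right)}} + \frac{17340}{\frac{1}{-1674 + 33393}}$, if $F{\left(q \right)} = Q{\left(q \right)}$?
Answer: $\frac{2765052069}{5} \approx 5.5301 \cdot 10^{8}$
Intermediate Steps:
$F{\left(q \right)} = 4$
$A{\left(I \right)} = 2 I^{2}$
$B{\left(u \right)} = \frac{4 + u}{u + 2 u^{2}}$ ($B{\left(u \right)} = \frac{u + 4}{u + 2 u^{2}} = \frac{4 + u}{u + 2 u^{2}}$)
$\frac{23947}{B{\left(66 \right)}} + \frac{17340}{\frac{1}{-1674 + 33393}} = \frac{23947}{\frac{1}{66} \frac{1}{1 + 2 \cdot 66} \left(4 + 66\right)} + \frac{17340}{\frac{1}{-1674 + 33393}} = \frac{23947}{\frac{1}{66} \frac{1}{1 + 132} \cdot 70} + \frac{17340}{\frac{1}{31719}} = \frac{23947}{\frac{1}{66} \cdot \frac{1}{133} \cdot 70} + 17340 \frac{1}{\frac{1}{31719}} = \frac{23947}{\frac{1}{66} \cdot \frac{1}{133} \cdot 70} + 17340 \cdot 31719 = \frac{23947}{\frac{5}{627}} + 550007460 = 23947 \cdot \frac{627}{5} + 550007460 = \frac{15014769}{5} + 550007460 = \frac{2765052069}{5}$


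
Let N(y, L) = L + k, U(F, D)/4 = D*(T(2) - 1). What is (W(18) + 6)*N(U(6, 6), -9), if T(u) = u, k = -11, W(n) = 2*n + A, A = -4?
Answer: -760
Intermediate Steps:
W(n) = -4 + 2*n (W(n) = 2*n - 4 = -4 + 2*n)
U(F, D) = 4*D (U(F, D) = 4*(D*(2 - 1)) = 4*(D*1) = 4*D)
N(y, L) = -11 + L (N(y, L) = L - 11 = -11 + L)
(W(18) + 6)*N(U(6, 6), -9) = ((-4 + 2*18) + 6)*(-11 - 9) = ((-4 + 36) + 6)*(-20) = (32 + 6)*(-20) = 38*(-20) = -760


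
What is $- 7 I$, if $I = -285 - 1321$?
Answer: $11242$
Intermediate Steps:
$I = -1606$
$- 7 I = \left(-7\right) \left(-1606\right) = 11242$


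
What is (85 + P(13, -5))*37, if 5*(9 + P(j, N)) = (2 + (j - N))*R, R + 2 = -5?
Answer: 1776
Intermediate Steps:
R = -7 (R = -2 - 5 = -7)
P(j, N) = -59/5 - 7*j/5 + 7*N/5 (P(j, N) = -9 + ((2 + (j - N))*(-7))/5 = -9 + ((2 + j - N)*(-7))/5 = -9 + (-14 - 7*j + 7*N)/5 = -9 + (-14/5 - 7*j/5 + 7*N/5) = -59/5 - 7*j/5 + 7*N/5)
(85 + P(13, -5))*37 = (85 + (-59/5 - 7/5*13 + (7/5)*(-5)))*37 = (85 + (-59/5 - 91/5 - 7))*37 = (85 - 37)*37 = 48*37 = 1776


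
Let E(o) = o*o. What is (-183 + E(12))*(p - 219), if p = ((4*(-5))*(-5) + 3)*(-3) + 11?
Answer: 20163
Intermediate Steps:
p = -298 (p = (-20*(-5) + 3)*(-3) + 11 = (100 + 3)*(-3) + 11 = 103*(-3) + 11 = -309 + 11 = -298)
E(o) = o**2
(-183 + E(12))*(p - 219) = (-183 + 12**2)*(-298 - 219) = (-183 + 144)*(-517) = -39*(-517) = 20163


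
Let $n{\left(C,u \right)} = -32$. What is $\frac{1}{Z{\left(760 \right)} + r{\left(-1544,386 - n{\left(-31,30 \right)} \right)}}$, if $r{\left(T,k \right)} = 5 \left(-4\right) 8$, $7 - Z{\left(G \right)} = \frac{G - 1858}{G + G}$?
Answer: $- \frac{760}{115731} \approx -0.0065669$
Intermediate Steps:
$Z{\left(G \right)} = 7 - \frac{-1858 + G}{2 G}$ ($Z{\left(G \right)} = 7 - \frac{G - 1858}{G + G} = 7 - \frac{-1858 + G}{2 G}$)
$r{\left(T,k \right)} = -160$ ($r{\left(T,k \right)} = \left(-20\right) 8 = -160$)
$\frac{1}{Z{\left(760 \right)} + r{\left(-1544,386 - n{\left(-31,30 \right)} \right)}} = \frac{1}{\left(\frac{13}{2} + \frac{929}{760}\right) - 160} = \frac{1}{\frac{5869}{760} - 160} = \frac{1}{- \frac{115731}{760}} = - \frac{760}{115731}$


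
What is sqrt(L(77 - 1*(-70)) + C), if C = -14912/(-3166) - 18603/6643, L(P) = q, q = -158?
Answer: 3*I*sqrt(11348466163727)/808913 ≈ 12.494*I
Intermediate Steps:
L(P) = -158
C = 1544743/808913 (C = -14912*(-1/3166) - 18603*1/6643 = 7456/1583 - 1431/511 = 1544743/808913 ≈ 1.9097)
sqrt(L(77 - 1*(-70)) + C) = sqrt(-158 + 1544743/808913) = sqrt(-126263511/808913) = 3*I*sqrt(11348466163727)/808913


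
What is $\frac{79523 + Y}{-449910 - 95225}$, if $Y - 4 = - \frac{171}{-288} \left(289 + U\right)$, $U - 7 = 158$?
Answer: $- \frac{255349}{1744432} \approx -0.14638$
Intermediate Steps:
$U = 165$ ($U = 7 + 158 = 165$)
$Y = \frac{4377}{16}$ ($Y = 4 + - \frac{171}{-288} \left(289 + 165\right) = 4 + \left(-171\right) \left(- \frac{1}{288}\right) 454 = 4 + \frac{19}{32} \cdot 454 = 4 + \frac{4313}{16} = \frac{4377}{16} \approx 273.56$)
$\frac{79523 + Y}{-449910 - 95225} = \frac{79523 + \frac{4377}{16}}{-449910 - 95225} = \frac{1276745}{16 \left(-545135\right)} = \frac{1276745}{16} \left(- \frac{1}{545135}\right) = - \frac{255349}{1744432}$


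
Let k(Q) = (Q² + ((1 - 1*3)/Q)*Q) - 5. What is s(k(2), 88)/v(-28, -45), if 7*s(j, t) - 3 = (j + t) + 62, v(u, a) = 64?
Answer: 75/224 ≈ 0.33482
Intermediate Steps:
k(Q) = -7 + Q² (k(Q) = (Q² + ((1 - 3)/Q)*Q) - 5 = (Q² + (-2/Q)*Q) - 5 = (Q² - 2) - 5 = (-2 + Q²) - 5 = -7 + Q²)
s(j, t) = 65/7 + j/7 + t/7 (s(j, t) = 3/7 + ((j + t) + 62)/7 = 3/7 + (62 + j + t)/7 = 3/7 + (62/7 + j/7 + t/7) = 65/7 + j/7 + t/7)
s(k(2), 88)/v(-28, -45) = (65/7 + (-7 + 2²)/7 + (⅐)*88)/64 = (65/7 + (-7 + 4)/7 + 88/7)*(1/64) = (65/7 + (⅐)*(-3) + 88/7)*(1/64) = (65/7 - 3/7 + 88/7)*(1/64) = (150/7)*(1/64) = 75/224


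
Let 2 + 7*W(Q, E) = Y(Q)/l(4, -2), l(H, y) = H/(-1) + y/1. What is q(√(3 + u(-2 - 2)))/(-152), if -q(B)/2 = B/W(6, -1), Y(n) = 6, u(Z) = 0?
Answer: -7*√3/228 ≈ -0.053177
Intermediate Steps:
l(H, y) = y - H (l(H, y) = H*(-1) + y*1 = -H + y = y - H)
W(Q, E) = -3/7 (W(Q, E) = -2/7 + (6/(-2 - 1*4))/7 = -2/7 + (6/(-2 - 4))/7 = -2/7 + (6/(-6))/7 = -2/7 + (6*(-⅙))/7 = -2/7 + (⅐)*(-1) = -2/7 - ⅐ = -3/7)
q(B) = 14*B/3 (q(B) = -2*B/(-3/7) = -2*B*(-7)/3 = -(-14)*B/3 = 14*B/3)
q(√(3 + u(-2 - 2)))/(-152) = (14*√(3 + 0)/3)/(-152) = (14*√3/3)*(-1/152) = -7*√3/228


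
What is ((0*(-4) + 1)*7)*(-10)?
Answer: -70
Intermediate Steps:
((0*(-4) + 1)*7)*(-10) = ((0 + 1)*7)*(-10) = (1*7)*(-10) = 7*(-10) = -70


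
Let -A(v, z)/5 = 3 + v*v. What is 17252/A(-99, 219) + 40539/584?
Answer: 26015087/376680 ≈ 69.064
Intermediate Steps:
A(v, z) = -15 - 5*v² (A(v, z) = -5*(3 + v*v) = -5*(3 + v²) = -15 - 5*v²)
17252/A(-99, 219) + 40539/584 = 17252/(-15 - 5*(-99)²) + 40539/584 = 17252/(-15 - 5*9801) + 40539*(1/584) = 17252/(-15 - 49005) + 40539/584 = 17252/(-49020) + 40539/584 = 17252*(-1/49020) + 40539/584 = -227/645 + 40539/584 = 26015087/376680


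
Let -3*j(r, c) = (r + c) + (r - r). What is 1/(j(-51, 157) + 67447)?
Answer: 3/202235 ≈ 1.4834e-5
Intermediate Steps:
j(r, c) = -c/3 - r/3 (j(r, c) = -((r + c) + (r - r))/3 = -((c + r) + 0)/3 = -(c + r)/3 = -c/3 - r/3)
1/(j(-51, 157) + 67447) = 1/((-⅓*157 - ⅓*(-51)) + 67447) = 1/((-157/3 + 17) + 67447) = 1/(-106/3 + 67447) = 1/(202235/3) = 3/202235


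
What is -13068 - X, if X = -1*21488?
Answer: 8420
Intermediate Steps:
X = -21488
-13068 - X = -13068 - 1*(-21488) = -13068 + 21488 = 8420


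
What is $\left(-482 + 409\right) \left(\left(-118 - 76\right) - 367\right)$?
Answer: $40953$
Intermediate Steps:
$\left(-482 + 409\right) \left(\left(-118 - 76\right) - 367\right) = - 73 \left(-194 - 367\right) = \left(-73\right) \left(-561\right) = 40953$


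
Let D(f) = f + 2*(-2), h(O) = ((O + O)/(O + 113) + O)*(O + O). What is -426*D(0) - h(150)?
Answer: -11476848/263 ≈ -43638.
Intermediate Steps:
h(O) = 2*O*(O + 2*O/(113 + O)) (h(O) = ((2*O)/(113 + O) + O)*(2*O) = (2*O/(113 + O) + O)*(2*O) = (O + 2*O/(113 + O))*(2*O) = 2*O*(O + 2*O/(113 + O)))
D(f) = -4 + f (D(f) = f - 4 = -4 + f)
-426*D(0) - h(150) = -426*(-4 + 0) - 2*150²*(115 + 150)/(113 + 150) = -426*(-4) - 2*22500*265/263 = 1704 - 2*22500*265/263 = 1704 - 1*11925000/263 = 1704 - 11925000/263 = -11476848/263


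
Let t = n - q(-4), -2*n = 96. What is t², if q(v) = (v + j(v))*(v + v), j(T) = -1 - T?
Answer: 3136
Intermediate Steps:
q(v) = -2*v (q(v) = (v + (-1 - v))*(v + v) = -2*v)
n = -48 (n = -½*96 = -48)
t = -56 (t = -48 - (-2)*(-4) = -48 - 1*8 = -48 - 8 = -56)
t² = (-56)² = 3136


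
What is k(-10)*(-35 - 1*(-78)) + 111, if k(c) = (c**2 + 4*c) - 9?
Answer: 2304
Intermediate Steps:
k(c) = -9 + c**2 + 4*c
k(-10)*(-35 - 1*(-78)) + 111 = (-9 + (-10)**2 + 4*(-10))*(-35 - 1*(-78)) + 111 = (-9 + 100 - 40)*(-35 + 78) + 111 = 51*43 + 111 = 2193 + 111 = 2304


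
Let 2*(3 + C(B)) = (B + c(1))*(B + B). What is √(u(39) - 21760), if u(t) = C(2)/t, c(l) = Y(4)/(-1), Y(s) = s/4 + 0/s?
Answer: I*√33096999/39 ≈ 147.51*I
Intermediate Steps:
Y(s) = s/4 (Y(s) = s*(¼) + 0 = s/4 + 0 = s/4)
c(l) = -1 (c(l) = ((¼)*4)/(-1) = 1*(-1) = -1)
C(B) = -3 + B*(-1 + B) (C(B) = -3 + ((B - 1)*(B + B))/2 = -3 + ((-1 + B)*(2*B))/2 = -3 + (2*B*(-1 + B))/2 = -3 + B*(-1 + B))
u(t) = -1/t (u(t) = (-3 + 2² - 1*2)/t = (-3 + 4 - 2)/t = -1/t)
√(u(39) - 21760) = √(-1/39 - 21760) = √(-848641/39) = I*√33096999/39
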